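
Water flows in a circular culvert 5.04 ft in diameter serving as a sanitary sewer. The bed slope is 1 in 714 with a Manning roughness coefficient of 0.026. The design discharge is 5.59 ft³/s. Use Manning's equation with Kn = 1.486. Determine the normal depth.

Manning's equation rearranged: A R^(2/3) = nQ / (1.486·√S) = 0.026 × 5.59 / (1.486 × √0.001401) = 2.613.
Trying y = 1.4 ft: A R^(2/3) = 3.924 — over.
Trying y = 0.901 ft: A R^(2/3) = 1.622 — short.
Trying y = 1.14 ft: A R^(2/3) = 2.612 — matches.

y_n = 1.14 ft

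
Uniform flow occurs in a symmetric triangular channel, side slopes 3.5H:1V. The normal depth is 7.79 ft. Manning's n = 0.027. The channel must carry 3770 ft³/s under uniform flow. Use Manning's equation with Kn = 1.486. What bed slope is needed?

For a triangular section with side slope z = 3.5: A = zy² = 3.5×7.79² = 212.4 ft²; P = 2y√(1+z²) = 2×7.79×3.64 = 56.71 ft.
Hydraulic radius R = A/P = 212.4/56.71 = 3.745 ft.
From Manning's equation, S = [nQ / (1.486 A R^(2/3))]² = [0.027 × 3770 / (1.486 × 212.4 × 3.745^(2/3))]² = 0.0179.

S = 0.0179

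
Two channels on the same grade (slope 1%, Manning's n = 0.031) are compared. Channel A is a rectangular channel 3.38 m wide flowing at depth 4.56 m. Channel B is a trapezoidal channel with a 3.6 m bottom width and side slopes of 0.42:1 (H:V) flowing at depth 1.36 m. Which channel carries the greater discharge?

Channel A: Flow area A = b·y = 3.38 × 4.56 = 15.41 m². Wetted perimeter P = b + 2y = 3.38 + 2×4.56 = 12.5 m. Hydraulic radius R = A/P = 15.41/12.5 = 1.233 m. Q_A = (1/0.031)·15.41·1.233^(2/3)·√0.01 = 57.17 m³/s.
Channel B: With bottom width b = 3.6 m and side slope z = 0.42: A = (b + zy)y = (3.6 + 0.42×1.36)×1.36 = 5.673 m²; P = b + 2y√(1+z²) = 3.6 + 2×1.36×1.085 = 6.55 m. Hydraulic radius R = A/P = 5.673/6.55 = 0.8661 m. Q_B = (1/0.031)·5.673·0.8661^(2/3)·√0.01 = 16.63 m³/s.
Q_A = 57.17 m³/s vs Q_B = 16.63 m³/s, so channel A carries more.

channel A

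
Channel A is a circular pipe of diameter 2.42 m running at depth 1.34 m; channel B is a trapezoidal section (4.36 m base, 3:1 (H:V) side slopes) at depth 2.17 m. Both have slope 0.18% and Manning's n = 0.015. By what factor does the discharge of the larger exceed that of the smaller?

14.5

Channel A: For a circular section of diameter D = 2.42 m at depth y = 1.34 m, the central angle is θ = 2 arccos(1 − 2y/D) = 3.357 rad. Then A = (D²/8)(θ − sin θ) = 2.614 m² and P = Dθ/2 = 4.062 m. Hydraulic radius R = A/P = 2.614/4.062 = 0.6435 m. Q_A = (1/0.015)·2.614·0.6435^(2/3)·√0.0018 = 5.51 m³/s.
Channel B: With bottom width b = 4.36 m and side slope z = 3: A = (b + zy)y = (4.36 + 3×2.17)×2.17 = 23.59 m²; P = b + 2y√(1+z²) = 4.36 + 2×2.17×3.162 = 18.08 m. Hydraulic radius R = A/P = 23.59/18.08 = 1.304 m. Q_B = (1/0.015)·23.59·1.304^(2/3)·√0.0018 = 79.65 m³/s.
The larger discharge is 79.65 m³/s and the smaller is 5.51 m³/s; the ratio is 14.5.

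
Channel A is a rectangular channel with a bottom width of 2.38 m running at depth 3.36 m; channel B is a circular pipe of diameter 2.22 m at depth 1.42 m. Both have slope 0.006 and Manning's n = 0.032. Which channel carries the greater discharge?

Channel A: Flow area A = b·y = 2.38 × 3.36 = 7.997 m². Wetted perimeter P = b + 2y = 2.38 + 2×3.36 = 9.1 m. Hydraulic radius R = A/P = 7.997/9.1 = 0.8788 m. Q_A = (1/0.032)·7.997·0.8788^(2/3)·√0.006 = 17.76 m³/s.
Channel B: For a circular section of diameter D = 2.22 m at depth y = 1.42 m, the central angle is θ = 2 arccos(1 − 2y/D) = 3.708 rad. Then A = (D²/8)(θ − sin θ) = 2.615 m² and P = Dθ/2 = 4.116 m. Hydraulic radius R = A/P = 2.615/4.116 = 0.6353 m. Q_B = (1/0.032)·2.615·0.6353^(2/3)·√0.006 = 4.677 m³/s.
Q_A = 17.76 m³/s vs Q_B = 4.677 m³/s, so channel A carries more.

channel A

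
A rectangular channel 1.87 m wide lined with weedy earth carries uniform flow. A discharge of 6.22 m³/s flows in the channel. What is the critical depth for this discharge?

For a rectangular channel, critical depth y_c = (q²/g)^(1/3) where q = Q/b = 6.22/1.87 = 3.326 m²/s.
So y_c = (3.326²/9.81)^(1/3) = 1.04 m.

y_c = 1.04 m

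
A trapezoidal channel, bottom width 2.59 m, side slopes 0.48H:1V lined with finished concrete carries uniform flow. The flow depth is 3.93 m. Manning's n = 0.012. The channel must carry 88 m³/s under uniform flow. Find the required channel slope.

S = 0.002

With bottom width b = 2.59 m and side slope z = 0.48: A = (b + zy)y = (2.59 + 0.48×3.93)×3.93 = 17.59 m²; P = b + 2y√(1+z²) = 2.59 + 2×3.93×1.109 = 11.31 m.
Hydraulic radius R = A/P = 17.59/11.31 = 1.556 m.
From Manning's equation, S = [nQ / (1 A R^(2/3))]² = [0.012 × 88 / (1 × 17.59 × 1.556^(2/3))]² = 0.002.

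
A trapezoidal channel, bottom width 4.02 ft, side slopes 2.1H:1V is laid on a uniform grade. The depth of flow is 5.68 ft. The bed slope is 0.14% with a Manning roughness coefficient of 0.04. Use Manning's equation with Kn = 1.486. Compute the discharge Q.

Q = 260 ft³/s

With bottom width b = 4.02 ft and side slope z = 2.1: A = (b + zy)y = (4.02 + 2.1×5.68)×5.68 = 90.58 ft²; P = b + 2y√(1+z²) = 4.02 + 2×5.68×2.326 = 30.44 ft.
Hydraulic radius R = A/P = 90.58/30.44 = 2.976 ft.
Manning's equation: Q = (1.486/n) A R^(2/3) S^(1/2) = (1.486/0.04) × 90.58 × 2.976^(2/3) × 0.0014^(1/2) = 260 ft³/s.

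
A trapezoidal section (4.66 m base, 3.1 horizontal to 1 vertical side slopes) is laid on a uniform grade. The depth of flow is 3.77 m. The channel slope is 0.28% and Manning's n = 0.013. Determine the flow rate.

Q = 413 m³/s

With bottom width b = 4.66 m and side slope z = 3.1: A = (b + zy)y = (4.66 + 3.1×3.77)×3.77 = 61.63 m²; P = b + 2y√(1+z²) = 4.66 + 2×3.77×3.257 = 29.22 m.
Hydraulic radius R = A/P = 61.63/29.22 = 2.109 m.
Manning's equation: Q = (1/n) A R^(2/3) S^(1/2) = (1/0.013) × 61.63 × 2.109^(2/3) × 0.0028^(1/2) = 413 m³/s.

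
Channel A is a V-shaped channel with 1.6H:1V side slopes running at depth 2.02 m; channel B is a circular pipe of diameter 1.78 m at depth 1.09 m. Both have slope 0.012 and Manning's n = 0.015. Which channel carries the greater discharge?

channel A

Channel A: For a triangular section with side slope z = 1.6: A = zy² = 1.6×2.02² = 6.529 m²; P = 2y√(1+z²) = 2×2.02×1.887 = 7.623 m. Hydraulic radius R = A/P = 6.529/7.623 = 0.8565 m. Q_A = (1/0.015)·6.529·0.8565^(2/3)·√0.012 = 43 m³/s.
Channel B: For a circular section of diameter D = 1.78 m at depth y = 1.09 m, the central angle is θ = 2 arccos(1 − 2y/D) = 3.595 rad. Then A = (D²/8)(θ − sin θ) = 1.597 m² and P = Dθ/2 = 3.199 m. Hydraulic radius R = A/P = 1.597/3.199 = 0.4992 m. Q_B = (1/0.015)·1.597·0.4992^(2/3)·√0.012 = 7.34 m³/s.
Q_A = 43 m³/s vs Q_B = 7.34 m³/s, so channel A carries more.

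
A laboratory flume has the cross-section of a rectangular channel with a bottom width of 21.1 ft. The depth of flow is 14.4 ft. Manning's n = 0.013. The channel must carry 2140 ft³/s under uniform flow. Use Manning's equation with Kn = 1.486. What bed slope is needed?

Flow area A = b·y = 21.1 × 14.4 = 303.8 ft². Wetted perimeter P = b + 2y = 21.1 + 2×14.4 = 49.9 ft.
Hydraulic radius R = A/P = 303.8/49.9 = 6.089 ft.
From Manning's equation, S = [nQ / (1.486 A R^(2/3))]² = [0.013 × 2140 / (1.486 × 303.8 × 6.089^(2/3))]² = 0.000341.

S = 0.000341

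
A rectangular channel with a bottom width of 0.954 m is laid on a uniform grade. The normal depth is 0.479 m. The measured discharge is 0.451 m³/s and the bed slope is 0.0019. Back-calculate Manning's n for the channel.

n = 0.017

Flow area A = b·y = 0.954 × 0.479 = 0.457 m². Wetted perimeter P = b + 2y = 0.954 + 2×0.479 = 1.912 m.
Hydraulic radius R = A/P = 0.457/1.912 = 0.239 m.
Rearranging Manning's equation: n = (1/Q) A R^(2/3) S^(1/2) = (1/0.451) × 0.457 × 0.239^(2/3) × √0.0019 = 0.017.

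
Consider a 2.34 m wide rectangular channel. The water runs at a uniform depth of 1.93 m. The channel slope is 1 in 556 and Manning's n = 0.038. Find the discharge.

Flow area A = b·y = 2.34 × 1.93 = 4.516 m². Wetted perimeter P = b + 2y = 2.34 + 2×1.93 = 6.2 m.
Hydraulic radius R = A/P = 4.516/6.2 = 0.7284 m.
Manning's equation: Q = (1/n) A R^(2/3) S^(1/2) = (1/0.038) × 4.516 × 0.7284^(2/3) × 0.001799^(1/2) = 4.08 m³/s.

Q = 4.08 m³/s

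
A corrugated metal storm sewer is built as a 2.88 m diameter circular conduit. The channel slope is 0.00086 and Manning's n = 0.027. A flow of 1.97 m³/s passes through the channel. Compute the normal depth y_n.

y_n = 1.17 m

Manning's equation rearranged: A R^(2/3) = nQ / (1·√S) = 0.027 × 1.97 / (√0.00086) = 1.814.
Trying y = 1.34 m: A R^(2/3) = 2.311 — high.
Trying y = 0.995 m: A R^(2/3) = 1.343 — low.
Trying y = 1.17 m: A R^(2/3) = 1.814 — close enough.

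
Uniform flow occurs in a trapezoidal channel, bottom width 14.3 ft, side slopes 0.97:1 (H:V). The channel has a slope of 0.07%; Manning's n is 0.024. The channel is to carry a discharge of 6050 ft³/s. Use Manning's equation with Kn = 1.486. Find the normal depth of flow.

Manning's equation rearranged: A R^(2/3) = nQ / (1.486·√S) = 0.024 × 6050 / (1.486 × √0.0007) = 3693.
Trying y = 19.3 ft: A R^(2/3) = 2831 — low.
Trying y = 21.9 ft: A R^(2/3) = 3693 — close enough.

y_n = 21.9 ft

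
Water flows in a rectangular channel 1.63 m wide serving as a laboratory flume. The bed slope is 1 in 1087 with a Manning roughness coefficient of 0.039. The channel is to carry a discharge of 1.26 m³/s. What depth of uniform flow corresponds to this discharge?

y_n = 1.52 m

Manning's equation rearranged: A R^(2/3) = nQ / (1·√S) = 0.039 × 1.26 / (√0.00092) = 1.62.
At y = 1.21 m: A R^(2/3) = 1.221 — too small.
At y = 1.78 m: A R^(2/3) = 1.969 — too large.
At y = 1.52 m: A R^(2/3) = 1.624 — ≈ 1.62.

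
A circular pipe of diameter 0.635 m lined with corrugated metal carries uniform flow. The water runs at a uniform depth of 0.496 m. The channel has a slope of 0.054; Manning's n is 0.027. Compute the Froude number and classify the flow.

supercritical

For a circular section of diameter D = 0.635 m at depth y = 0.496 m, the central angle is θ = 2 arccos(1 − 2y/D) = 4.336 rad. Then A = (D²/8)(θ − sin θ) = 0.2654 m² and P = Dθ/2 = 1.377 m.
Hydraulic radius R = A/P = 0.2654/1.377 = 0.1928 m.
V = (1/n) R^(2/3) √S = (1/0.027) × 0.1928^(2/3) × √0.054 = 2.872 m/s. Hydraulic depth D_h = A/T = 0.2654/0.5251 = 0.5054 m.
Froude number Fr = V/√(g·D_h) = 2.872/√(9.81×0.5054) = 1.29, which is greater than 1, so the flow is supercritical.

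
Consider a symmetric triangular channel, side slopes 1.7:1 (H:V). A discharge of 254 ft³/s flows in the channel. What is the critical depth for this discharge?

y_c = 4.25 ft

At critical depth, Q² T / (g A³) = 1, i.e. A³/T = Q²/g = 254²/32.2 = 2004.
Trying y = 4.7 ft: A³/T = 3314 — high.
Trying y = 3.57 ft: A³/T = 837.9 — low.
Trying y = 4.25 ft: A³/T = 2004 — ≈ 2004.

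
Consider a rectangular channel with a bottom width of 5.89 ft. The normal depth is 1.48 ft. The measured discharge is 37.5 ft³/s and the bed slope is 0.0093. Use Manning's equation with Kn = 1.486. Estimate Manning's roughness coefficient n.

Flow area A = b·y = 5.89 × 1.48 = 8.717 ft². Wetted perimeter P = b + 2y = 5.89 + 2×1.48 = 8.85 ft.
Hydraulic radius R = A/P = 8.717/8.85 = 0.985 ft.
Rearranging Manning's equation: n = (1.486/Q) A R^(2/3) S^(1/2) = (1.486/37.5) × 8.717 × 0.985^(2/3) × √0.0093 = 0.033.

n = 0.033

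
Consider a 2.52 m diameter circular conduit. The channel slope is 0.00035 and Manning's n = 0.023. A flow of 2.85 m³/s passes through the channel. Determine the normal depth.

Manning's equation rearranged: A R^(2/3) = nQ / (1·√S) = 0.023 × 2.85 / (√0.00035) = 3.504.
Trying y = 1.45 m: A R^(2/3) = 2.307 — short.
Trying y = 1.97 m: A R^(2/3) = 3.5 — matches.

y_n = 1.97 m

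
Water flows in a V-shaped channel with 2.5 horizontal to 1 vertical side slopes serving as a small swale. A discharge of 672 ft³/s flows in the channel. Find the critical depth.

At critical depth, Q² T / (g A³) = 1, i.e. A³/T = Q²/g = 672²/32.2 = 14020.
Try y = 4.59 ft: A³/T = 6367 — short.
Try y = 6.71 ft: A³/T = 42510 — over.
Try y = 5.38 ft: A³/T = 14090 — close enough.

y_c = 5.38 ft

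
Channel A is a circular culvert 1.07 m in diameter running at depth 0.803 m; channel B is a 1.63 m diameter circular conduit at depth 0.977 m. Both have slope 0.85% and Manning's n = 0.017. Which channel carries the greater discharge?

channel B

Channel A: For a circular section of diameter D = 1.07 m at depth y = 0.803 m, the central angle is θ = 2 arccos(1 − 2y/D) = 4.191 rad. Then A = (D²/8)(θ − sin θ) = 0.7239 m² and P = Dθ/2 = 2.242 m. Hydraulic radius R = A/P = 0.7239/2.242 = 0.3228 m. Q_A = (1/0.017)·0.7239·0.3228^(2/3)·√0.0085 = 1.848 m³/s.
Channel B: For a circular section of diameter D = 1.63 m at depth y = 0.977 m, the central angle is θ = 2 arccos(1 − 2y/D) = 3.542 rad. Then A = (D²/8)(θ − sin θ) = 1.306 m² and P = Dθ/2 = 2.887 m. Hydraulic radius R = A/P = 1.306/2.887 = 0.4523 m. Q_B = (1/0.017)·1.306·0.4523^(2/3)·√0.0085 = 4.173 m³/s.
Q_A = 1.848 m³/s vs Q_B = 4.173 m³/s, so channel B carries more.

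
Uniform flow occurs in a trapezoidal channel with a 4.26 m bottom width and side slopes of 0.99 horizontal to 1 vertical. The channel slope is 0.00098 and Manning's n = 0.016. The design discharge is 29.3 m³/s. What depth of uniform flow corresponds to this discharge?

Manning's equation rearranged: A R^(2/3) = nQ / (1·√S) = 0.016 × 29.3 / (√0.00098) = 14.98.
At y = 2.38 m: A R^(2/3) = 20.05 — too large.
At y = 2.03 m: A R^(2/3) = 14.97 — ≈ 14.98.

y_n = 2.03 m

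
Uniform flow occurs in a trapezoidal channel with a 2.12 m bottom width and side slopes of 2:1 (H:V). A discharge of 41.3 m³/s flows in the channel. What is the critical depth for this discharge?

y_c = 1.98 m

At critical depth, Q² T / (g A³) = 1, i.e. A³/T = Q²/g = 41.3²/9.81 = 173.9.
At y = 1.75 m: A³/T = 104.3 — low.
At y = 2.16 m: A³/T = 250.2 — high.
At y = 1.98 m: A³/T = 173.8 — close enough.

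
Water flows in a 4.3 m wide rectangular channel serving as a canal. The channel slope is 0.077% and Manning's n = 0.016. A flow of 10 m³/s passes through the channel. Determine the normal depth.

y_n = 1.47 m

Manning's equation rearranged: A R^(2/3) = nQ / (1·√S) = 0.016 × 10 / (√0.00077) = 5.766.
Try y = 1.26 m: A R^(2/3) = 4.647 — low.
Try y = 1.71 m: A R^(2/3) = 7.118 — high.
Try y = 1.47 m: A R^(2/3) = 5.774 — matches.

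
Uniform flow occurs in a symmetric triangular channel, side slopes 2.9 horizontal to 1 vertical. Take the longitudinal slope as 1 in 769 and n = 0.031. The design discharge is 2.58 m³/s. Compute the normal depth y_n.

Manning's equation rearranged: A R^(2/3) = nQ / (1·√S) = 0.031 × 2.58 / (√0.0013) = 2.218.
Trying y = 1.28 m: A R^(2/3) = 3.399 — over.
Trying y = 0.884 m: A R^(2/3) = 1.267 — short.
Trying y = 1.09 m: A R^(2/3) = 2.214 — ≈ 2.218.

y_n = 1.09 m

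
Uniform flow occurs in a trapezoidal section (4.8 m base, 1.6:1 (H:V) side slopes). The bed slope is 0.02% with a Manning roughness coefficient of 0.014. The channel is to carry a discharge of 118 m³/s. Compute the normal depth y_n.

Manning's equation rearranged: A R^(2/3) = nQ / (1·√S) = 0.014 × 118 / (√0.0002) = 116.8.
Trying y = 5.27 m: A R^(2/3) = 139.3 — too large.
Trying y = 3.66 m: A R^(2/3) = 63.87 — too small.
Trying y = 4.86 m: A R^(2/3) = 116.8 — ≈ 116.8.

y_n = 4.86 m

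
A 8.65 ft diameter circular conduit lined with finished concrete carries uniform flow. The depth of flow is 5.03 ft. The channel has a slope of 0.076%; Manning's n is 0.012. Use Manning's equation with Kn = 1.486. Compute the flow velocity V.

For a circular section of diameter D = 8.65 ft at depth y = 5.03 ft, the central angle is θ = 2 arccos(1 − 2y/D) = 3.469 rad. Then A = (D²/8)(θ − sin θ) = 35.45 ft² and P = Dθ/2 = 15 ft.
Hydraulic radius R = A/P = 35.45/15 = 2.363 ft.
From Manning's equation, V = (1.486/n) R^(2/3) S^(1/2) = (1.486/0.012) × 2.363^(2/3) × 0.00076^(1/2) = 6.06 ft/s.

V = 6.06 ft/s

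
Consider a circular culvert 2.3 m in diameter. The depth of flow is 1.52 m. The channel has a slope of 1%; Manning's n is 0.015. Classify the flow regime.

supercritical

For a circular section of diameter D = 2.3 m at depth y = 1.52 m, the central angle is θ = 2 arccos(1 − 2y/D) = 3.797 rad. Then A = (D²/8)(θ − sin θ) = 2.913 m² and P = Dθ/2 = 4.366 m.
Hydraulic radius R = A/P = 2.913/4.366 = 0.6673 m.
V = (1/n) R^(2/3) √S = (1/0.015) × 0.6673^(2/3) × √0.01 = 5.091 m/s. Hydraulic depth D_h = A/T = 2.913/2.178 = 1.338 m.
Froude number Fr = V/√(g·D_h) = 5.091/√(9.81×1.338) = 1.41, which is greater than 1, so the flow is supercritical.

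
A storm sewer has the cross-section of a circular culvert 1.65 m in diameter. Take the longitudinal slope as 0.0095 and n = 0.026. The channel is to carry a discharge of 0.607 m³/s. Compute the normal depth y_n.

Manning's equation rearranged: A R^(2/3) = nQ / (1·√S) = 0.026 × 0.607 / (√0.0095) = 0.1619.
Trying y = 0.486 m: A R^(2/3) = 0.2239 — too large.
Trying y = 0.291 m: A R^(2/3) = 0.08033 — too small.
Trying y = 0.412 m: A R^(2/3) = 0.1619 — matches.

y_n = 0.412 m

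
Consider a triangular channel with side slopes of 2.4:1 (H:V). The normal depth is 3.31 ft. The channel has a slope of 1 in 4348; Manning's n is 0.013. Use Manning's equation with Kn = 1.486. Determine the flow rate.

Q = 60.5 ft³/s

For a triangular section with side slope z = 2.4: A = zy² = 2.4×3.31² = 26.29 ft²; P = 2y√(1+z²) = 2×3.31×2.6 = 17.21 ft.
Hydraulic radius R = A/P = 26.29/17.21 = 1.528 ft.
Manning's equation: Q = (1.486/n) A R^(2/3) S^(1/2) = (1.486/0.013) × 26.29 × 1.528^(2/3) × 0.00023^(1/2) = 60.5 ft³/s.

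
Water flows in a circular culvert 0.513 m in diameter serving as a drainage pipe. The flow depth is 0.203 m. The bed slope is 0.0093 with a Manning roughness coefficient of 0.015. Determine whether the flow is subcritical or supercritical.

For a circular section of diameter D = 0.513 m at depth y = 0.203 m, the central angle is θ = 2 arccos(1 − 2y/D) = 2.721 rad. Then A = (D²/8)(θ − sin θ) = 0.0761 m² and P = Dθ/2 = 0.698 m.
Hydraulic radius R = A/P = 0.0761/0.698 = 0.109 m.
V = (1/n) R^(2/3) √S = (1/0.015) × 0.109^(2/3) × √0.0093 = 1.467 m/s. Hydraulic depth D_h = A/T = 0.0761/0.5017 = 0.1517 m.
Froude number Fr = V/√(g·D_h) = 1.467/√(9.81×0.1517) = 1.2, which is greater than 1, so the flow is supercritical.

supercritical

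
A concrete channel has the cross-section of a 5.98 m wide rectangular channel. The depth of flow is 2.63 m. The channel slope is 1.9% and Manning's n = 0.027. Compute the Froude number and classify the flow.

supercritical

Flow area A = b·y = 5.98 × 2.63 = 15.73 m². Wetted perimeter P = b + 2y = 5.98 + 2×2.63 = 11.24 m.
Hydraulic radius R = A/P = 15.73/11.24 = 1.399 m.
V = (1/n) R^(2/3) √S = (1/0.027) × 1.399^(2/3) × √0.019 = 6.387 m/s. Hydraulic depth D_h = A/T = 15.73/5.98 = 2.63 m.
Froude number Fr = V/√(g·D_h) = 6.387/√(9.81×2.63) = 1.26, which is greater than 1, so the flow is supercritical.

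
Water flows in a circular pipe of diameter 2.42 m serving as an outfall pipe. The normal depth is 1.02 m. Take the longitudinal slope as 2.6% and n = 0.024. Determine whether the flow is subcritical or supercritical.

For a circular section of diameter D = 2.42 m at depth y = 1.02 m, the central angle is θ = 2 arccos(1 − 2y/D) = 2.826 rad. Then A = (D²/8)(θ − sin θ) = 1.842 m² and P = Dθ/2 = 3.42 m.
Hydraulic radius R = A/P = 1.842/3.42 = 0.5386 m.
V = (1/n) R^(2/3) √S = (1/0.024) × 0.5386^(2/3) × √0.026 = 4.448 m/s. Hydraulic depth D_h = A/T = 1.842/2.39 = 0.7707 m.
Froude number Fr = V/√(g·D_h) = 4.448/√(9.81×0.7707) = 1.62, which is greater than 1, so the flow is supercritical.

supercritical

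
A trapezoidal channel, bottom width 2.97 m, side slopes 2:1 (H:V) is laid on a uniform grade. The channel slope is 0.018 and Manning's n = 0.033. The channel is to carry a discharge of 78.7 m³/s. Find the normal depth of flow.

Manning's equation rearranged: A R^(2/3) = nQ / (1·√S) = 0.033 × 78.7 / (√0.018) = 19.36.
Try y = 1.64 m: A R^(2/3) = 10.21 — too small.
Try y = 2.22 m: A R^(2/3) = 19.35 — close enough.

y_n = 2.22 m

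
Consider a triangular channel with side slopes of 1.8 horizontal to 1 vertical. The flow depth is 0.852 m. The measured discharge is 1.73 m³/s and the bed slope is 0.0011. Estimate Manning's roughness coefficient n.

For a triangular section with side slope z = 1.8: A = zy² = 1.8×0.852² = 1.307 m²; P = 2y√(1+z²) = 2×0.852×2.059 = 3.509 m.
Hydraulic radius R = A/P = 1.307/3.509 = 0.3724 m.
Rearranging Manning's equation: n = (1/Q) A R^(2/3) S^(1/2) = (1/1.73) × 1.307 × 0.3724^(2/3) × √0.0011 = 0.013.

n = 0.013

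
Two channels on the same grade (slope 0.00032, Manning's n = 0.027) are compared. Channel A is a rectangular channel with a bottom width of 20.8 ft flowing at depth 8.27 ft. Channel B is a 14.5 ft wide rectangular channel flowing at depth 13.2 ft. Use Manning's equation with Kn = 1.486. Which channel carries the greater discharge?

Channel A: Flow area A = b·y = 20.8 × 8.27 = 172 ft². Wetted perimeter P = b + 2y = 20.8 + 2×8.27 = 37.34 ft. Hydraulic radius R = A/P = 172/37.34 = 4.607 ft. Q_A = (1.486/0.027)·172·4.607^(2/3)·√0.00032 = 468.9 ft³/s.
Channel B: Flow area A = b·y = 14.5 × 13.2 = 191.4 ft². Wetted perimeter P = b + 2y = 14.5 + 2×13.2 = 40.9 ft. Hydraulic radius R = A/P = 191.4/40.9 = 4.68 ft. Q_B = (1.486/0.027)·191.4·4.68^(2/3)·√0.00032 = 527.2 ft³/s.
Q_A = 468.9 ft³/s vs Q_B = 527.2 ft³/s, so channel B carries more.

channel B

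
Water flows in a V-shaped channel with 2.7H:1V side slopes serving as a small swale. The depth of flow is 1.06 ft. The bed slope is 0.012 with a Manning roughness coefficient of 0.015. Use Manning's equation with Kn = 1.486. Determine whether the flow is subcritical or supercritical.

For a triangular section with side slope z = 2.7: A = zy² = 2.7×1.06² = 3.034 ft²; P = 2y√(1+z²) = 2×1.06×2.879 = 6.104 ft.
Hydraulic radius R = A/P = 3.034/6.104 = 0.497 ft.
V = (1.486/n) R^(2/3) √S = (1.486/0.015) × 0.497^(2/3) × √0.012 = 6.809 ft/s. Hydraulic depth D_h = A/T = 3.034/5.724 = 0.53 ft.
Froude number Fr = V/√(g·D_h) = 6.809/√(32.2×0.53) = 1.65, which is greater than 1, so the flow is supercritical.

supercritical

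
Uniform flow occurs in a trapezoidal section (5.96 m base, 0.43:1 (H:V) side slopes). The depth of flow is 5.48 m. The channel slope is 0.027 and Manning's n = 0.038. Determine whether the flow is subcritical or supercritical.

With bottom width b = 5.96 m and side slope z = 0.43: A = (b + zy)y = (5.96 + 0.43×5.48)×5.48 = 45.57 m²; P = b + 2y√(1+z²) = 5.96 + 2×5.48×1.089 = 17.89 m.
Hydraulic radius R = A/P = 45.57/17.89 = 2.547 m.
V = (1/n) R^(2/3) √S = (1/0.038) × 2.547^(2/3) × √0.027 = 8.065 m/s. Hydraulic depth D_h = A/T = 45.57/10.67 = 4.27 m.
Froude number Fr = V/√(g·D_h) = 8.065/√(9.81×4.27) = 1.25, which is greater than 1, so the flow is supercritical.

supercritical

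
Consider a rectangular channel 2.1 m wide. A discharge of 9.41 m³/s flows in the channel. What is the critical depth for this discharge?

For a rectangular channel, critical depth y_c = (q²/g)^(1/3) where q = Q/b = 9.41/2.1 = 4.481 m²/s.
So y_c = (4.481²/9.81)^(1/3) = 1.27 m.

y_c = 1.27 m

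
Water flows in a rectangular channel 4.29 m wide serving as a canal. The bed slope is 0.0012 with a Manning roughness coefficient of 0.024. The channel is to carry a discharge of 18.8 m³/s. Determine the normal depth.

y_n = 2.7 m

Manning's equation rearranged: A R^(2/3) = nQ / (1·√S) = 0.024 × 18.8 / (√0.0012) = 13.03.
Trying y = 2.14 m: A R^(2/3) = 9.612 — short.
Trying y = 3.36 m: A R^(2/3) = 17.25 — over.
Trying y = 2.7 m: A R^(2/3) = 13.05 — ≈ 13.03.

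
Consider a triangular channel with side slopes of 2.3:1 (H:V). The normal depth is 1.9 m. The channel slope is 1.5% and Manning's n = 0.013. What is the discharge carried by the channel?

Q = 71.4 m³/s

For a triangular section with side slope z = 2.3: A = zy² = 2.3×1.9² = 8.303 m²; P = 2y√(1+z²) = 2×1.9×2.508 = 9.53 m.
Hydraulic radius R = A/P = 8.303/9.53 = 0.8712 m.
Manning's equation: Q = (1/n) A R^(2/3) S^(1/2) = (1/0.013) × 8.303 × 0.8712^(2/3) × 0.015^(1/2) = 71.4 m³/s.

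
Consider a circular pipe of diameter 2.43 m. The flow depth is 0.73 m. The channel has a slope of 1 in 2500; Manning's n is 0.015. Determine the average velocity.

For a circular section of diameter D = 2.43 m at depth y = 0.73 m, the central angle is θ = 2 arccos(1 − 2y/D) = 2.32 rad. Then A = (D²/8)(θ − sin θ) = 1.172 m² and P = Dθ/2 = 2.819 m.
Hydraulic radius R = A/P = 1.172/2.819 = 0.4159 m.
From Manning's equation, V = (1/n) R^(2/3) S^(1/2) = (1/0.015) × 0.4159^(2/3) × 0.0004^(1/2) = 0.743 m/s.

V = 0.743 m/s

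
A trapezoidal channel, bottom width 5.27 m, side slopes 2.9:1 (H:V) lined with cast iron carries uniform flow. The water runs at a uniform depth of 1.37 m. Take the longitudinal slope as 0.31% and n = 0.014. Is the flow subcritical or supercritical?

supercritical

With bottom width b = 5.27 m and side slope z = 2.9: A = (b + zy)y = (5.27 + 2.9×1.37)×1.37 = 12.66 m²; P = b + 2y√(1+z²) = 5.27 + 2×1.37×3.068 = 13.68 m.
Hydraulic radius R = A/P = 12.66/13.68 = 0.926 m.
V = (1/n) R^(2/3) √S = (1/0.014) × 0.926^(2/3) × √0.0031 = 3.778 m/s. Hydraulic depth D_h = A/T = 12.66/13.22 = 0.9581 m.
Froude number Fr = V/√(g·D_h) = 3.778/√(9.81×0.9581) = 1.23, which is greater than 1, so the flow is supercritical.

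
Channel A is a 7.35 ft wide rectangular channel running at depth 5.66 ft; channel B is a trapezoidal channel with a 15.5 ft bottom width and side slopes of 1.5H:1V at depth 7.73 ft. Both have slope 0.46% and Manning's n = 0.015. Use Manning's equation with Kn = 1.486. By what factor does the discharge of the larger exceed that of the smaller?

8.43

Channel A: Flow area A = b·y = 7.35 × 5.66 = 41.6 ft². Wetted perimeter P = b + 2y = 7.35 + 2×5.66 = 18.67 ft. Hydraulic radius R = A/P = 41.6/18.67 = 2.228 ft. Q_A = (1.486/0.015)·41.6·2.228^(2/3)·√0.0046 = 476.9 ft³/s.
Channel B: With bottom width b = 15.5 ft and side slope z = 1.5: A = (b + zy)y = (15.5 + 1.5×7.73)×7.73 = 209.4 ft²; P = b + 2y√(1+z²) = 15.5 + 2×7.73×1.803 = 43.37 ft. Hydraulic radius R = A/P = 209.4/43.37 = 4.829 ft. Q_B = (1.486/0.015)·209.4·4.829^(2/3)·√0.0046 = 4021 ft³/s.
The larger discharge is 4021 ft³/s and the smaller is 476.9 ft³/s; the ratio is 8.43.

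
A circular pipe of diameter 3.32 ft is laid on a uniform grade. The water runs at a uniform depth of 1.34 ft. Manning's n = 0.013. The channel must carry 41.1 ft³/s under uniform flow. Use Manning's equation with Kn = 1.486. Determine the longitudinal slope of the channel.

S = 0.0188

For a circular section of diameter D = 3.32 ft at depth y = 1.34 ft, the central angle is θ = 2 arccos(1 − 2y/D) = 2.754 rad. Then A = (D²/8)(θ − sin θ) = 3.273 ft² and P = Dθ/2 = 4.571 ft.
Hydraulic radius R = A/P = 3.273/4.571 = 0.716 ft.
From Manning's equation, S = [nQ / (1.486 A R^(2/3))]² = [0.013 × 41.1 / (1.486 × 3.273 × 0.716^(2/3))]² = 0.0188.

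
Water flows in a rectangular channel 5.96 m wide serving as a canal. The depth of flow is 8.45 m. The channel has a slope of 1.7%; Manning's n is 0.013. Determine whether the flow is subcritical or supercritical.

supercritical

Flow area A = b·y = 5.96 × 8.45 = 50.36 m². Wetted perimeter P = b + 2y = 5.96 + 2×8.45 = 22.86 m.
Hydraulic radius R = A/P = 50.36/22.86 = 2.203 m.
V = (1/n) R^(2/3) √S = (1/0.013) × 2.203^(2/3) × √0.017 = 16.98 m/s. Hydraulic depth D_h = A/T = 50.36/5.96 = 8.45 m.
Froude number Fr = V/√(g·D_h) = 16.98/√(9.81×8.45) = 1.87, which is greater than 1, so the flow is supercritical.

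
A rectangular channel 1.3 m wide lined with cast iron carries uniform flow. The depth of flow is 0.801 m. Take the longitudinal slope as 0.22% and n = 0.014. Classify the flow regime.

subcritical

Flow area A = b·y = 1.3 × 0.801 = 1.041 m². Wetted perimeter P = b + 2y = 1.3 + 2×0.801 = 2.902 m.
Hydraulic radius R = A/P = 1.041/2.902 = 0.3588 m.
V = (1/n) R^(2/3) √S = (1/0.014) × 0.3588^(2/3) × √0.0022 = 1.692 m/s. Hydraulic depth D_h = A/T = 1.041/1.3 = 0.801 m.
Froude number Fr = V/√(g·D_h) = 1.692/√(9.81×0.801) = 0.604, which is less than 1, so the flow is subcritical.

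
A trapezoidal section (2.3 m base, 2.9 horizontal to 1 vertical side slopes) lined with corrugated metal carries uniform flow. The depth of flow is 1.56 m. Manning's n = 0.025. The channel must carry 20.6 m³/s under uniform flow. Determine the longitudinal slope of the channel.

With bottom width b = 2.3 m and side slope z = 2.9: A = (b + zy)y = (2.3 + 2.9×1.56)×1.56 = 10.65 m²; P = b + 2y√(1+z²) = 2.3 + 2×1.56×3.068 = 11.87 m.
Hydraulic radius R = A/P = 10.65/11.87 = 0.8968 m.
From Manning's equation, S = [nQ / (1 A R^(2/3))]² = [0.025 × 20.6 / (1 × 10.65 × 0.8968^(2/3))]² = 0.00271.

S = 0.00271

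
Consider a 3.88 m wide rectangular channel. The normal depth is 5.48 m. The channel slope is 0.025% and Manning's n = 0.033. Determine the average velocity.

V = 0.609 m/s

Flow area A = b·y = 3.88 × 5.48 = 21.26 m². Wetted perimeter P = b + 2y = 3.88 + 2×5.48 = 14.84 m.
Hydraulic radius R = A/P = 21.26/14.84 = 1.433 m.
From Manning's equation, V = (1/n) R^(2/3) S^(1/2) = (1/0.033) × 1.433^(2/3) × 0.00025^(1/2) = 0.609 m/s.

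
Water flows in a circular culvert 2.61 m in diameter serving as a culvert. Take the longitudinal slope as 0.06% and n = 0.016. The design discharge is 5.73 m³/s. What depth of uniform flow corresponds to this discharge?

y_n = 1.99 m

Manning's equation rearranged: A R^(2/3) = nQ / (1·√S) = 0.016 × 5.73 / (√0.0006) = 3.743.
Try y = 1.52 m: A R^(2/3) = 2.582 — too small.
Try y = 1.99 m: A R^(2/3) = 3.74 — ≈ 3.743.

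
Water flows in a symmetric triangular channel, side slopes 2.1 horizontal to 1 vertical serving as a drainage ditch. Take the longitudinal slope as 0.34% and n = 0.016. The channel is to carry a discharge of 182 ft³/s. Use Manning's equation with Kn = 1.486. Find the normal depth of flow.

Manning's equation rearranged: A R^(2/3) = nQ / (1.486·√S) = 0.016 × 182 / (1.486 × √0.0034) = 33.61.
Try y = 2.73 ft: A R^(2/3) = 17.99 — short.
Try y = 4.14 ft: A R^(2/3) = 54.61 — over.
Try y = 3.45 ft: A R^(2/3) = 33.58 — ≈ 33.61.

y_n = 3.45 ft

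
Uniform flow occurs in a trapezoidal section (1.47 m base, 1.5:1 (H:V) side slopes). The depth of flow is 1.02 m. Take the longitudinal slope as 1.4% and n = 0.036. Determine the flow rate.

Q = 7.11 m³/s

With bottom width b = 1.47 m and side slope z = 1.5: A = (b + zy)y = (1.47 + 1.5×1.02)×1.02 = 3.06 m²; P = b + 2y√(1+z²) = 1.47 + 2×1.02×1.803 = 5.148 m.
Hydraulic radius R = A/P = 3.06/5.148 = 0.5944 m.
Manning's equation: Q = (1/n) A R^(2/3) S^(1/2) = (1/0.036) × 3.06 × 0.5944^(2/3) × 0.014^(1/2) = 7.11 m³/s.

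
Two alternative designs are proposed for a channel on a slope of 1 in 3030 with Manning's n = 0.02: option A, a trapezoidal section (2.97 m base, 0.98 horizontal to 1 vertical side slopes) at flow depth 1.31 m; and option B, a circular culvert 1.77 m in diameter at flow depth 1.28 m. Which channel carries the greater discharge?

channel A

Channel A: With bottom width b = 2.97 m and side slope z = 0.98: A = (b + zy)y = (2.97 + 0.98×1.31)×1.31 = 5.572 m²; P = b + 2y√(1+z²) = 2.97 + 2×1.31×1.4 = 6.638 m. Hydraulic radius R = A/P = 5.572/6.638 = 0.8394 m. Q_A = (1/0.02)·5.572·0.8394^(2/3)·√0.00033 = 4.504 m³/s.
Channel B: For a circular section of diameter D = 1.77 m at depth y = 1.28 m, the central angle is θ = 2 arccos(1 − 2y/D) = 4.067 rad. Then A = (D²/8)(θ − sin θ) = 1.905 m² and P = Dθ/2 = 3.599 m. Hydraulic radius R = A/P = 1.905/3.599 = 0.5294 m. Q_B = (1/0.02)·1.905·0.5294^(2/3)·√0.00033 = 1.133 m³/s.
Q_A = 4.504 m³/s vs Q_B = 1.133 m³/s, so channel A carries more.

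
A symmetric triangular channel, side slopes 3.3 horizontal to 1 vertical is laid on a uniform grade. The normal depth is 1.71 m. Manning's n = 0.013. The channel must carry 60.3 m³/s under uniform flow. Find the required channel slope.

For a triangular section with side slope z = 3.3: A = zy² = 3.3×1.71² = 9.65 m²; P = 2y√(1+z²) = 2×1.71×3.448 = 11.79 m.
Hydraulic radius R = A/P = 9.65/11.79 = 0.8183 m.
From Manning's equation, S = [nQ / (1 A R^(2/3))]² = [0.013 × 60.3 / (1 × 9.65 × 0.8183^(2/3))]² = 0.00862.

S = 0.00862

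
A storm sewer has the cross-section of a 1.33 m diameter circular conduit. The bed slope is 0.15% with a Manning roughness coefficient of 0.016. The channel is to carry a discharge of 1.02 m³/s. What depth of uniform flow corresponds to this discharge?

Manning's equation rearranged: A R^(2/3) = nQ / (1·√S) = 0.016 × 1.02 / (√0.0015) = 0.4214.
Try y = 0.913 m: A R^(2/3) = 0.544 — high.
Try y = 0.68 m: A R^(2/3) = 0.3462 — low.
Try y = 0.767 m: A R^(2/3) = 0.4212 — close enough.

y_n = 0.767 m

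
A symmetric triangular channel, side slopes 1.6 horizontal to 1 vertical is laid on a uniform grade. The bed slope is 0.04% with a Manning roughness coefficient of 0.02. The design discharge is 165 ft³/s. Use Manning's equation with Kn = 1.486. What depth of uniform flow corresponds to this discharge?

Manning's equation rearranged: A R^(2/3) = nQ / (1.486·√S) = 0.02 × 165 / (1.486 × √0.0004) = 111.
Try y = 6.6 ft: A R^(2/3) = 138.4 — high.
Try y = 4.27 ft: A R^(2/3) = 43.33 — low.
Try y = 6.08 ft: A R^(2/3) = 111.2 — close enough.

y_n = 6.08 ft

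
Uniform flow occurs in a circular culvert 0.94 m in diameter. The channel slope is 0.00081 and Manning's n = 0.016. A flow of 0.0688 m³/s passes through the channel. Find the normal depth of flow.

Manning's equation rearranged: A R^(2/3) = nQ / (1·√S) = 0.016 × 0.0688 / (√0.00081) = 0.03868.
Try y = 0.275 m: A R^(2/3) = 0.04929 — over.
Try y = 0.243 m: A R^(2/3) = 0.03868 — ≈ 0.03868.

y_n = 0.243 m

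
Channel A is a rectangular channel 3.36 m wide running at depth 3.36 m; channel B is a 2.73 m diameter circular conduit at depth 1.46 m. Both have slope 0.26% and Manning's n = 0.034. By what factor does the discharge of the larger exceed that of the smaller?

4.8

Channel A: Flow area A = b·y = 3.36 × 3.36 = 11.29 m². Wetted perimeter P = b + 2y = 3.36 + 2×3.36 = 10.08 m. Hydraulic radius R = A/P = 11.29/10.08 = 1.12 m. Q_A = (1/0.034)·11.29·1.12^(2/3)·√0.0026 = 18.26 m³/s.
Channel B: For a circular section of diameter D = 2.73 m at depth y = 1.46 m, the central angle is θ = 2 arccos(1 − 2y/D) = 3.281 rad. Then A = (D²/8)(θ − sin θ) = 3.186 m² and P = Dθ/2 = 4.478 m. Hydraulic radius R = A/P = 3.186/4.478 = 0.7114 m. Q_B = (1/0.034)·3.186·0.7114^(2/3)·√0.0026 = 3.808 m³/s.
The larger discharge is 18.26 m³/s and the smaller is 3.808 m³/s; the ratio is 4.8.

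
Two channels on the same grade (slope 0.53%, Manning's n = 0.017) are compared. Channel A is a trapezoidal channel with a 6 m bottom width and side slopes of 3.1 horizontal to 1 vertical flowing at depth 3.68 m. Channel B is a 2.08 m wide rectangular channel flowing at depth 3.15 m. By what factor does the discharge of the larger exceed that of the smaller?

Channel A: With bottom width b = 6 m and side slope z = 3.1: A = (b + zy)y = (6 + 3.1×3.68)×3.68 = 64.06 m²; P = b + 2y√(1+z²) = 6 + 2×3.68×3.257 = 29.97 m. Hydraulic radius R = A/P = 64.06/29.97 = 2.137 m. Q_A = (1/0.017)·64.06·2.137^(2/3)·√0.0053 = 455.2 m³/s.
Channel B: Flow area A = b·y = 2.08 × 3.15 = 6.552 m². Wetted perimeter P = b + 2y = 2.08 + 2×3.15 = 8.38 m. Hydraulic radius R = A/P = 6.552/8.38 = 0.7819 m. Q_B = (1/0.017)·6.552·0.7819^(2/3)·√0.0053 = 23.81 m³/s.
The larger discharge is 455.2 m³/s and the smaller is 23.81 m³/s; the ratio is 19.1.

19.1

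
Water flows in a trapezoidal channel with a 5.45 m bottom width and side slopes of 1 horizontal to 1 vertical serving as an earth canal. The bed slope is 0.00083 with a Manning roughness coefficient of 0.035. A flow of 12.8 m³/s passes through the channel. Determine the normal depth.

y_n = 1.83 m

Manning's equation rearranged: A R^(2/3) = nQ / (1·√S) = 0.035 × 12.8 / (√0.00083) = 15.55.
Trying y = 2.09 m: A R^(2/3) = 19.6 — over.
Trying y = 1.83 m: A R^(2/3) = 15.49 — close enough.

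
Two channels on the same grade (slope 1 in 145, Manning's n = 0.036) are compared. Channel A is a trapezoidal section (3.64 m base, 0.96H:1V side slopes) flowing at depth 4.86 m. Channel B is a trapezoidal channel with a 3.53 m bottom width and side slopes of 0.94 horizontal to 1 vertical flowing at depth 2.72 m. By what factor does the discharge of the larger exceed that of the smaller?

Channel A: With bottom width b = 3.64 m and side slope z = 0.96: A = (b + zy)y = (3.64 + 0.96×4.86)×4.86 = 40.37 m²; P = b + 2y√(1+z²) = 3.64 + 2×4.86×1.386 = 17.11 m. Hydraulic radius R = A/P = 40.37/17.11 = 2.359 m. Q_A = (1/0.036)·40.37·2.359^(2/3)·√0.006897 = 165 m³/s.
Channel B: With bottom width b = 3.53 m and side slope z = 0.94: A = (b + zy)y = (3.53 + 0.94×2.72)×2.72 = 16.56 m²; P = b + 2y√(1+z²) = 3.53 + 2×2.72×1.372 = 11 m. Hydraulic radius R = A/P = 16.56/11 = 1.506 m. Q_B = (1/0.036)·16.56·1.506^(2/3)·√0.006897 = 50.17 m³/s.
The larger discharge is 165 m³/s and the smaller is 50.17 m³/s; the ratio is 3.29.

3.29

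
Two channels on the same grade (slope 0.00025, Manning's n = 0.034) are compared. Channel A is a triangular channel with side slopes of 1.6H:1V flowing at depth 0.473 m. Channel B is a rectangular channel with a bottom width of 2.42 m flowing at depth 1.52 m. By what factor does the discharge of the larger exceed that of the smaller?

23

Channel A: For a triangular section with side slope z = 1.6: A = zy² = 1.6×0.473² = 0.358 m²; P = 2y√(1+z²) = 2×0.473×1.887 = 1.785 m. Hydraulic radius R = A/P = 0.358/1.785 = 0.2006 m. Q_A = (1/0.034)·0.358·0.2006^(2/3)·√0.00025 = 0.05704 m³/s.
Channel B: Flow area A = b·y = 2.42 × 1.52 = 3.678 m². Wetted perimeter P = b + 2y = 2.42 + 2×1.52 = 5.46 m. Hydraulic radius R = A/P = 3.678/5.46 = 0.6737 m. Q_B = (1/0.034)·3.678·0.6737^(2/3)·√0.00025 = 1.315 m³/s.
The larger discharge is 1.315 m³/s and the smaller is 0.05704 m³/s; the ratio is 23.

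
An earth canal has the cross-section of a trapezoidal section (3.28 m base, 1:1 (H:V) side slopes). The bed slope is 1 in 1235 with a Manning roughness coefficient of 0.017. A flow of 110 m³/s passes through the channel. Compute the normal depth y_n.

Manning's equation rearranged: A R^(2/3) = nQ / (1·√S) = 0.017 × 110 / (√0.0008097) = 65.72.
Trying y = 3.4 m: A R^(2/3) = 33.12 — short.
Trying y = 5.65 m: A R^(2/3) = 95.88 — over.
Trying y = 4.74 m: A R^(2/3) = 65.82 — close enough.

y_n = 4.74 m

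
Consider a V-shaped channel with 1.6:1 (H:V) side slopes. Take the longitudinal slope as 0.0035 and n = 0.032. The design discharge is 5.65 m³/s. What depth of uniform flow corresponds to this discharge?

Manning's equation rearranged: A R^(2/3) = nQ / (1·√S) = 0.032 × 5.65 / (√0.0035) = 3.056.
Trying y = 1.97 m: A R^(2/3) = 5.507 — high.
Trying y = 1.58 m: A R^(2/3) = 3.058 — matches.

y_n = 1.58 m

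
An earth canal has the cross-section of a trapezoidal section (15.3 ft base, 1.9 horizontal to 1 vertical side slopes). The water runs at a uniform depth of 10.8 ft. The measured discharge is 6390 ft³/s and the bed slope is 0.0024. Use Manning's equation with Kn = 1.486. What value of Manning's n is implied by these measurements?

n = 0.015

With bottom width b = 15.3 ft and side slope z = 1.9: A = (b + zy)y = (15.3 + 1.9×10.8)×10.8 = 386.9 ft²; P = b + 2y√(1+z²) = 15.3 + 2×10.8×2.147 = 61.68 ft.
Hydraulic radius R = A/P = 386.9/61.68 = 6.272 ft.
Rearranging Manning's equation: n = (1.486/Q) A R^(2/3) S^(1/2) = (1.486/6390) × 386.9 × 6.272^(2/3) × √0.0024 = 0.015.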